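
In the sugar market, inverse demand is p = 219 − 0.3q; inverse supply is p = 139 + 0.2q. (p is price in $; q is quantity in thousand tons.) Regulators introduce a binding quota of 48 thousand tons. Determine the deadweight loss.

Competitive equilibrium: 219 − 0.3q = 139 + 0.2q → q* = 160, p* = 171.
At q = 48: demand price = 219 − 0.3·48 = 204.6; supply price = 139 + 0.2·48 = 148.6.
Δq = 160 − 48 = 112; wedge = 204.6 − 148.6 = 56.
DWL = ½ × 112 × 56 = $3136 thousand.

$3136 thousand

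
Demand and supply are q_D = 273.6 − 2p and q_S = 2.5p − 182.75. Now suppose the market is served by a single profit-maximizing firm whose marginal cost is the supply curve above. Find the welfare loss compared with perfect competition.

In inverse form: demand p = 136.8 − 0.5q, supply p = 73.1 + 0.4q.
Competitive equilibrium: 136.8 − 0.5q = 73.1 + 0.4q → q* = 70.7778, p* = 101.4111.
Marginal revenue: MR = 136.8 − q. Set MR = MC: 136.8 − q = 73.1 + 0.4q → q_m = 45.5.
Price p_m = 136.8 − 0.5·45.5 = 114.05; MC(q_m) = 73.1 + 0.4·45.5 = 91.3.
Competitive q* = 70.7778, so Δq = 25.2778; wedge = 114.05 − 91.3 = 22.75.
The triangle = ½ × 25.2778 × 22.75 = 287.53.

287.53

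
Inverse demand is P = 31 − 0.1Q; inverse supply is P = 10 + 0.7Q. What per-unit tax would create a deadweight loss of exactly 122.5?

Competitive equilibrium: 31 − 0.1Q = 10 + 0.7Q → Q* = 26.25, P* = 28.375.
A tax t gives ΔQ = t/0.8 and wedge t, so DWL = t²/1.6.
t²/1.6 = 122.5 → t² = 196 → t = 14.

14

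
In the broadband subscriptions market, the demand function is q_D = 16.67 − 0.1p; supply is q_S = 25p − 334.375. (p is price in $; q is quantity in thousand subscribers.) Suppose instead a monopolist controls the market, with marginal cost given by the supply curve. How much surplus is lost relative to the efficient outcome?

In inverse form: demand p = 166.7 − 10q, supply p = 13.375 + 0.04q.
Competitive equilibrium: 166.7 − 10q = 13.375 + 0.04q → q* = 15.2714, p* = 13.9859.
Marginal revenue: MR = 166.7 − 20q. Set MR = MC: 166.7 − 20q = 13.375 + 0.04q → q_m = 7.6509.
Price p_m = 166.7 − 10·7.6509 = 90.191; MC(q_m) = 13.375 + 0.04·7.6509 = 13.681.
Competitive q* = 15.2714, so Δq = 7.6205; wedge = 90.191 − 13.681 = 76.51.
DWL = ½ × 7.6205 × 76.51 = $291.52 thousand.

$291.52 thousand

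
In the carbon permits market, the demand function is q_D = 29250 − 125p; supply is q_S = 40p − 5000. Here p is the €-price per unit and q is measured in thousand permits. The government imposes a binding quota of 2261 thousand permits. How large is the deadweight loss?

€17916.15 thousand

In inverse form: demand p = 234 − 0.008q, supply p = 125 + 0.025q.
Competitive equilibrium: 234 − 0.008q = 125 + 0.025q → q* = 3303.0303, p* = 207.5758.
At q = 2261: demand price = 234 − 0.008·2261 = 215.912; supply price = 125 + 0.025·2261 = 181.525.
Δq = 3303.0303 − 2261 = 1042.0303; wedge = 215.912 − 181.525 = 34.387.
DWL = ½ × 1042.0303 × 34.387 = €17916.15 thousand.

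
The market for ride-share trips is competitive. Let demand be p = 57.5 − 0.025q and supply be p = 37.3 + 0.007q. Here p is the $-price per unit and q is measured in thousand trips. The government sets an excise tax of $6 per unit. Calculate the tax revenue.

Competitive equilibrium: 57.5 − 0.025q = 37.3 + 0.007q → q* = 631.25, p* = 41.7188.
With the tax, the buyer price exceeds the seller price by 6: (57.5 − 0.025q) − (37.3 + 0.007q) = 6 → q' = 443.75.
Tax revenue = 6 × 443.75 = $2662.50 thousand.

$2662.50 thousand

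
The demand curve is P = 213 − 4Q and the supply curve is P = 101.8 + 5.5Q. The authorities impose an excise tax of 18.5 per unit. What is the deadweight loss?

18.01

Competitive equilibrium: 213 − 4Q = 101.8 + 5.5Q → Q* = 11.7053, P* = 166.1789.
With the tax, the buyer price exceeds the seller price by 18.5: (213 − 4Q) − (101.8 + 5.5Q) = 18.5 → Q' = 9.7579.
ΔQ = 11.7053 − 9.7579 = 1.9474; the wedge equals the tax, 18.5.
Deadweight loss = ½ × 1.9474 × 18.5 = 18.01.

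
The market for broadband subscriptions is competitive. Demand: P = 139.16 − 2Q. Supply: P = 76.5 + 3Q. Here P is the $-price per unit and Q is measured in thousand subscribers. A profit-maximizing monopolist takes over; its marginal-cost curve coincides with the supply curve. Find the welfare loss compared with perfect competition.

$32.05 thousand

Competitive equilibrium: 139.16 − 2Q = 76.5 + 3Q → Q* = 12.532, P* = 114.096.
Marginal revenue: MR = 139.16 − 4Q. Set MR = MC: 139.16 − 4Q = 76.5 + 3Q → Q_m = 8.9514.
Price P_m = 139.16 − 2·8.9514 = 121.2572; MC(Q_m) = 76.5 + 3·8.9514 = 103.3542.
Competitive Q* = 12.532, so ΔQ = 3.5806; wedge = 121.2572 − 103.3542 = 17.903.
DWL = ½ × 3.5806 × 17.903 = $32.05 thousand.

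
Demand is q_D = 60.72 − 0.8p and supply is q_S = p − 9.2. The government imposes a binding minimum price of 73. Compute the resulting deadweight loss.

In inverse form: demand p = 75.9 − 1.25q, supply p = 9.2 + q.
Competitive equilibrium: 75.9 − 1.25q = 9.2 + q → q* = 29.6444, p* = 38.8444.
At the floor p = 73, quantity demanded = (75.9 − 73)/1.25 = 2.32.
Sellers' marginal cost at q' = 2.32: 9.2 + 1·2.32 = 11.52.
Δq = 29.6444 − 2.32 = 27.3244; wedge = 73 − 11.52 = 61.48.
Deadweight loss = ½ × 27.3244 × 61.48 = 839.95.

839.95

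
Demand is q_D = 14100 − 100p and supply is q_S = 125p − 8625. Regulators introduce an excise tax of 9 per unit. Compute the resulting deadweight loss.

2250

In inverse form: demand p = 141 − 0.01q, supply p = 69 + 0.008q.
Competitive equilibrium: 141 − 0.01q = 69 + 0.008q → q* = 4000, p* = 101.
With the tax, the buyer price exceeds the seller price by 9: (141 − 0.01q) − (69 + 0.008q) = 9 → q' = 3500.
Δq = 4000 − 3500 = 500; the wedge equals the tax, 9.
The triangle = ½ × 500 × 9 = 2250.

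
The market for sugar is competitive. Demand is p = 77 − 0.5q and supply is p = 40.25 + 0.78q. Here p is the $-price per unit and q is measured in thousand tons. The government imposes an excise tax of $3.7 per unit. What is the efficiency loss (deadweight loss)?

Competitive equilibrium: 77 − 0.5q = 40.25 + 0.78q → q* = 28.7109, p* = 62.6445.
With the tax, the buyer price exceeds the seller price by 3.7: (77 − 0.5q) − (40.25 + 0.78q) = 3.7 → q' = 25.8203.
Δq = 28.7109 − 25.8203 = 2.8906; the wedge equals the tax, 3.7.
DWL = ½ × 2.8906 × 3.7 = $5.35 thousand.

$5.35 thousand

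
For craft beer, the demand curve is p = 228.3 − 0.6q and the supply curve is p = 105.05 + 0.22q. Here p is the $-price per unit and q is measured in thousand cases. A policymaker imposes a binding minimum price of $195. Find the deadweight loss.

Competitive equilibrium: 228.3 − 0.6q = 105.05 + 0.22q → q* = 150.3049, p* = 138.1171.
At the floor p = 195, quantity demanded = (228.3 − 195)/0.6 = 55.5.
Sellers' marginal cost at q' = 55.5: 105.05 + 0.22·55.5 = 117.26.
Δq = 150.3049 − 55.5 = 94.8049; wedge = 195 − 117.26 = 77.74.
DWL = ½ × 94.8049 × 77.74 = $3685.07 thousand.

$3685.07 thousand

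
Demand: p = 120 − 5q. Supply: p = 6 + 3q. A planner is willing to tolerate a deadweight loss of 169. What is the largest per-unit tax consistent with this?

52

Competitive equilibrium: 120 − 5q = 6 + 3q → q* = 14.25, p* = 48.75.
A tax t gives Δq = t/8 and wedge t, so DWL = t²/16.
t²/16 = 169 → t² = 2704 → t = 52.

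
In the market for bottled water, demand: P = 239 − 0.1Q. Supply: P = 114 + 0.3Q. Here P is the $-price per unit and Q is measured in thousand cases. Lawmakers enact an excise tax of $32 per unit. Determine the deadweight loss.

Competitive equilibrium: 239 − 0.1Q = 114 + 0.3Q → Q* = 312.5, P* = 207.75.
With the tax, the buyer price exceeds the seller price by 32: (239 − 0.1Q) − (114 + 0.3Q) = 32 → Q' = 232.5.
ΔQ = 312.5 − 232.5 = 80; the wedge equals the tax, 32.
The triangle = ½ × 80 × 32 = $1280 thousand.

$1280 thousand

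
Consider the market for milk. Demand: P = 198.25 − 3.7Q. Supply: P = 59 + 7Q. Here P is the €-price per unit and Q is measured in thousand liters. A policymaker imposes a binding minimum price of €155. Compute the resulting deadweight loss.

€9.39 thousand

Competitive equilibrium: 198.25 − 3.7Q = 59 + 7Q → Q* = 13.014, P* = 150.0981.
At the floor P = 155, quantity demanded = (198.25 − 155)/3.7 = 11.6892.
Sellers' marginal cost at Q' = 11.6892: 59 + 7·11.6892 = 140.8244.
ΔQ = 13.014 − 11.6892 = 1.3248; wedge = 155 − 140.8244 = 14.1756.
Deadweight loss = ½ × 1.3248 × 14.1756 = €9.39 thousand.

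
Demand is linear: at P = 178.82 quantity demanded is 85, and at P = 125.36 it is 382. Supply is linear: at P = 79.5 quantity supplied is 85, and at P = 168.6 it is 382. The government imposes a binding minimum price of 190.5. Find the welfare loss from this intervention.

Demand slope = (125.36 − 178.82)/(382 − 85) = −0.18, so P = 194.12 − 0.18Q.
Supply slope = (168.6 − 79.5)/(382 − 85) = 0.3, so P = 54 + 0.3Q.
Competitive equilibrium: 194.12 − 0.18Q = 54 + 0.3Q → Q* = 291.91667, P* = 141.575.
At the floor P = 190.5, quantity demanded = (194.12 − 190.5)/0.18 = 20.11111.
Sellers' marginal cost at Q' = 20.11111: 54 + 0.3·20.11111 = 60.03333.
ΔQ = 291.91667 − 20.11111 = 271.80556; wedge = 190.5 − 60.03333 = 130.46667.
Welfare loss = ½ × 271.80556 × 130.46667 = 17730.78.

17730.78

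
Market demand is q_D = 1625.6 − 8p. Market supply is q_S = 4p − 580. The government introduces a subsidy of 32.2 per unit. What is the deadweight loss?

In inverse form: demand p = 203.2 − 0.125q, supply p = 145 + 0.25q.
Competitive equilibrium: 203.2 − 0.125q = 145 + 0.25q → q* = 155.2, p* = 183.8.
The subsidy lowers effective supply by 32.2: p = 112.8 + 0.25q.
New quantity: 203.2 − 0.125q = 112.8 + 0.25q → q' = 241.0667.
Overproduction Δq = 241.0667 − 155.2 = 85.8667; wedge = subsidy = 32.2.
DWL = ½ × 85.8667 × 32.2 = 1382.45.

1382.45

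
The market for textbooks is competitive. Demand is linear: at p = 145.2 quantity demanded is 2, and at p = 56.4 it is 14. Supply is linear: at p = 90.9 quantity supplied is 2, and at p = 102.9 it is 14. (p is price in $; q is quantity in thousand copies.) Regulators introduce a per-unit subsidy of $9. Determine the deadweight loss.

$4.82 thousand

Demand slope = (56.4 − 145.2)/(14 − 2) = −7.4, so p = 160 − 7.4q.
Supply slope = (102.9 − 90.9)/(14 − 2) = 1, so p = 88.9 + q.
Competitive equilibrium: 160 − 7.4q = 88.9 + q → q* = 8.4643, p* = 97.3643.
The subsidy lowers effective supply by 9: p = 79.9 + q.
New quantity: 160 − 7.4q = 79.9 + q → q' = 9.5357.
Overproduction Δq = 9.5357 − 8.4643 = 1.0714; wedge = subsidy = 9.
The triangle = ½ × 1.0714 × 9 = $4.82 thousand.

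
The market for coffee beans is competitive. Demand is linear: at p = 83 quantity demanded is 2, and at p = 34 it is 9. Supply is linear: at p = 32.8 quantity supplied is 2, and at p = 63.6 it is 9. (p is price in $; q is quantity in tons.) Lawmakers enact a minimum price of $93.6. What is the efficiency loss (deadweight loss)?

Demand slope = (34 − 83)/(9 − 2) = −7, so p = 97 − 7q.
Supply slope = (63.6 − 32.8)/(9 − 2) = 4.4, so p = 24 + 4.4q.
Competitive equilibrium: 97 − 7q = 24 + 4.4q → q* = 6.4035, p* = 52.1754.
At the floor p = 93.6, quantity demanded = (97 − 93.6)/7 = 0.4857.
Sellers' marginal cost at q' = 0.4857: 24 + 4.4·0.4857 = 26.1371.
Δq = 6.4035 − 0.4857 = 5.9178; wedge = 93.6 − 26.1371 = 67.4629.
Deadweight loss = ½ × 5.9178 × 67.4629 = $199.62.

$199.62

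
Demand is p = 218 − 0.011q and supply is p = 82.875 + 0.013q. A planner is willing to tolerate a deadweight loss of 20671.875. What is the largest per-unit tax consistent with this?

Competitive equilibrium: 218 − 0.011q = 82.875 + 0.013q → q* = 5630.2083, p* = 156.0677.
A tax t gives Δq = t/0.024 and wedge t, so DWL = t²/0.048.
t²/0.048 = 20671.875 → t² = 992.25 → t = 31.5.

31.5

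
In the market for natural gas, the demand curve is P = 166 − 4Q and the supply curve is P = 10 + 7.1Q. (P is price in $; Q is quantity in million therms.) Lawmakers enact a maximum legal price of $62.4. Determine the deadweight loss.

$247.19 million

Competitive equilibrium: 166 − 4Q = 10 + 7.1Q → Q* = 14.0541, P* = 109.7838.
At the ceiling P = 62.4, quantity supplied = (62.4 − 10)/7.1 = 7.3803.
Willingness to pay at Q' = 7.3803: 166 − 4·7.3803 = 136.4788.
ΔQ = 14.0541 − 7.3803 = 6.6738; wedge = 136.4788 − 62.4 = 74.0788.
Welfare loss = ½ × 6.6738 × 74.0788 = $247.19 million.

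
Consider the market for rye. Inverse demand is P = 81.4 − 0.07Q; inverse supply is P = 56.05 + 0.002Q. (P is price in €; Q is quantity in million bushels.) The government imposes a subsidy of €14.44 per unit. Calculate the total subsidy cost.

€7980.11 million

Competitive equilibrium: 81.4 − 0.07Q = 56.05 + 0.002Q → Q* = 352.0833, P* = 56.7542.
The subsidy lowers effective supply by 14.44: P = 41.61 + 0.002Q.
New quantity: 81.4 − 0.07Q = 41.61 + 0.002Q → Q' = 552.6389.
Total subsidy cost = 14.44 × 552.6389 = €7980.11 million.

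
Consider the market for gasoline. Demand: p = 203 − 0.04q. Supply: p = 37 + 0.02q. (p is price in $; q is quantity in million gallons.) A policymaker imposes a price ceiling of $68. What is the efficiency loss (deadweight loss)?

$44408.33 million

Competitive equilibrium: 203 − 0.04q = 37 + 0.02q → q* = 2766.6667, p* = 92.3333.
At the ceiling p = 68, quantity supplied = (68 − 37)/0.02 = 1550.
Willingness to pay at q' = 1550: 203 − 0.04·1550 = 141.
Δq = 2766.6667 − 1550 = 1216.6667; wedge = 141 − 68 = 73.
Welfare loss = ½ × 1216.6667 × 73 = $44408.33 million.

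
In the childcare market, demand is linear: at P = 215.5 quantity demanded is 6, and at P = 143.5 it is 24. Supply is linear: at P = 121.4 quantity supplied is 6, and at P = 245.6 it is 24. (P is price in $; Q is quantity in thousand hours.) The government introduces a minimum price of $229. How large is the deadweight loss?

$785.85 thousand

Demand slope = (143.5 − 215.5)/(24 − 6) = −4, so P = 239.5 − 4Q.
Supply slope = (245.6 − 121.4)/(24 − 6) = 6.9, so P = 80 + 6.9Q.
Competitive equilibrium: 239.5 − 4Q = 80 + 6.9Q → Q* = 14.633, P* = 180.9679.
At the floor P = 229, quantity demanded = (239.5 − 229)/4 = 2.625.
Sellers' marginal cost at Q' = 2.625: 80 + 6.9·2.625 = 98.1125.
ΔQ = 14.633 − 2.625 = 12.008; wedge = 229 − 98.1125 = 130.8875.
The triangle = ½ × 12.008 × 130.8875 = $785.85 thousand.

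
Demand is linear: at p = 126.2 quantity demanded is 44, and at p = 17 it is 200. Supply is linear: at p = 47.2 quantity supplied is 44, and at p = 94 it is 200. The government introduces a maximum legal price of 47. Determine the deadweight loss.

3173.39

Demand slope = (17 − 126.2)/(200 − 44) = −0.7, so p = 157 − 0.7q.
Supply slope = (94 − 47.2)/(200 − 44) = 0.3, so p = 34 + 0.3q.
Competitive equilibrium: 157 − 0.7q = 34 + 0.3q → q* = 123, p* = 70.9.
At the ceiling p = 47, quantity supplied = (47 − 34)/0.3 = 43.3333.
Willingness to pay at q' = 43.3333: 157 − 0.7·43.3333 = 126.6667.
Δq = 123 − 43.3333 = 79.6667; wedge = 126.6667 − 47 = 79.6667.
The triangle = ½ × 79.6667 × 79.6667 = 3173.39.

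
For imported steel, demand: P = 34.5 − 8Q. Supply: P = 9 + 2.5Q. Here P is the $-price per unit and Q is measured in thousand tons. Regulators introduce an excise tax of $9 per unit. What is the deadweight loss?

Competitive equilibrium: 34.5 − 8Q = 9 + 2.5Q → Q* = 2.4286, P* = 15.0714.
With the tax, the buyer price exceeds the seller price by 9: (34.5 − 8Q) − (9 + 2.5Q) = 9 → Q' = 1.5714.
ΔQ = 2.4286 − 1.5714 = 0.8572; the wedge equals the tax, 9.
Deadweight loss = ½ × 0.8572 × 9 = $3.86 thousand.

$3.86 thousand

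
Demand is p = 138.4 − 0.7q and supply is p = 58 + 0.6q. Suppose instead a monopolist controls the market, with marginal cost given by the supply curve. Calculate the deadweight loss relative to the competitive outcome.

304.56

Competitive equilibrium: 138.4 − 0.7q = 58 + 0.6q → q* = 61.8462, p* = 95.1077.
Marginal revenue: MR = 138.4 − 1.4q. Set MR = MC: 138.4 − 1.4q = 58 + 0.6q → q_m = 40.2.
Price p_m = 138.4 − 0.7·40.2 = 110.26; MC(q_m) = 58 + 0.6·40.2 = 82.12.
Competitive q* = 61.8462, so Δq = 21.6462; wedge = 110.26 − 82.12 = 28.14.
DWL = ½ × 21.6462 × 28.14 = 304.56.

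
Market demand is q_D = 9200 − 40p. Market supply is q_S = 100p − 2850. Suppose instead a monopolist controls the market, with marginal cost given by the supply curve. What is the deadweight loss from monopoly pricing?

In inverse form: demand p = 230 − 0.025q, supply p = 28.5 + 0.01q.
Competitive equilibrium: 230 − 0.025q = 28.5 + 0.01q → q* = 5757.1428571, p* = 86.0714286.
Marginal revenue: MR = 230 − 0.05q. Set MR = MC: 230 − 0.05q = 28.5 + 0.01q → q_m = 3358.3333333.
Price p_m = 230 − 0.025·3358.3333333 = 146.0416667; MC(q_m) = 28.5 + 0.01·3358.3333333 = 62.0833333.
Competitive q* = 5757.1428571, so Δq = 2398.8095238; wedge = 146.0416667 − 62.0833333 = 83.9583334.
Deadweight loss = ½ × 2398.8095238 × 83.9583334 = 100700.02.

100700.02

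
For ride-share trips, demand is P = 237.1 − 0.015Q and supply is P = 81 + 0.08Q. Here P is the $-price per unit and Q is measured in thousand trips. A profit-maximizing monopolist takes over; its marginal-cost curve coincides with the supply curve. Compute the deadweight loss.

$2384.79 thousand

Competitive equilibrium: 237.1 − 0.015Q = 81 + 0.08Q → Q* = 1643.15789, P* = 212.45263.
Marginal revenue: MR = 237.1 − 0.03Q. Set MR = MC: 237.1 − 0.03Q = 81 + 0.08Q → Q_m = 1419.09091.
Price P_m = 237.1 − 0.015·1419.09091 = 215.81364; MC(Q_m) = 81 + 0.08·1419.09091 = 194.52727.
Competitive Q* = 1643.15789, so ΔQ = 224.06698; wedge = 215.81364 − 194.52727 = 21.28637.
DWL = ½ × 224.06698 × 21.28637 = $2384.79 thousand.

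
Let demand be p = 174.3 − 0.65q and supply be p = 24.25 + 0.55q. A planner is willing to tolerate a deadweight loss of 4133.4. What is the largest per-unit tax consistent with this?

Competitive equilibrium: 174.3 − 0.65q = 24.25 + 0.55q → q* = 125.0417, p* = 93.0229.
A tax t gives Δq = t/1.2 and wedge t, so DWL = t²/2.4.
t²/2.4 = 4133.4 → t² = 9920.16 → t = 99.6.

99.6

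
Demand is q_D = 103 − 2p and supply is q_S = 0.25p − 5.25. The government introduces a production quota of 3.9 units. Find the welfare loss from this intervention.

In inverse form: demand p = 51.5 − 0.5q, supply p = 21 + 4q.
Competitive equilibrium: 51.5 − 0.5q = 21 + 4q → q* = 6.7778, p* = 48.1111.
At q = 3.9: demand price = 51.5 − 0.5·3.9 = 49.55; supply price = 21 + 4·3.9 = 36.6.
Δq = 6.7778 − 3.9 = 2.8778; wedge = 49.55 − 36.6 = 12.95.
The triangle = ½ × 2.8778 × 12.95 = 18.63.

18.63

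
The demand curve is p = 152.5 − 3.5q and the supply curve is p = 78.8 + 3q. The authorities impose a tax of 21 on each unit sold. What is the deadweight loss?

33.92

Competitive equilibrium: 152.5 − 3.5q = 78.8 + 3q → q* = 11.3385, p* = 112.8154.
With the tax, the buyer price exceeds the seller price by 21: (152.5 − 3.5q) − (78.8 + 3q) = 21 → q' = 8.1077.
Δq = 11.3385 − 8.1077 = 3.2308; the wedge equals the tax, 21.
DWL = ½ × 3.2308 × 21 = 33.92.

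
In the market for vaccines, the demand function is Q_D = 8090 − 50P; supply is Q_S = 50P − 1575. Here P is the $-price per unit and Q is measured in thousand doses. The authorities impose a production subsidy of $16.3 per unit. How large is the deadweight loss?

$3321.125 thousand

In inverse form: demand P = 161.8 − 0.02Q, supply P = 31.5 + 0.02Q.
Competitive equilibrium: 161.8 − 0.02Q = 31.5 + 0.02Q → Q* = 3257.5, P* = 96.65.
The subsidy lowers effective supply by 16.3: P = 15.2 + 0.02Q.
New quantity: 161.8 − 0.02Q = 15.2 + 0.02Q → Q' = 3665.
Overproduction ΔQ = 3665 − 3257.5 = 407.5; wedge = subsidy = 16.3.
DWL = ½ × 407.5 × 16.3 = $3321.125 thousand.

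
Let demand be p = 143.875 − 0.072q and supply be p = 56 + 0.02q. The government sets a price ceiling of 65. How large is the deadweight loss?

Competitive equilibrium: 143.875 − 0.072q = 56 + 0.02q → q* = 955.163, p* = 75.1033.
At the ceiling p = 65, quantity supplied = (65 − 56)/0.02 = 450.
Willingness to pay at q' = 450: 143.875 − 0.072·450 = 111.475.
Δq = 955.163 − 450 = 505.163; wedge = 111.475 − 65 = 46.475.
DWL = ½ × 505.163 × 46.475 = 11738.73.

11738.73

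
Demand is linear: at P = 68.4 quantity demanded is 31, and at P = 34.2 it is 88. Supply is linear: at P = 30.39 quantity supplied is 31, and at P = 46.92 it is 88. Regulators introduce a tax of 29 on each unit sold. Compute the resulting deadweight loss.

Demand slope = (34.2 − 68.4)/(88 − 31) = −0.6, so P = 87 − 0.6Q.
Supply slope = (46.92 − 30.39)/(88 − 31) = 0.29, so P = 21.4 + 0.29Q.
Competitive equilibrium: 87 − 0.6Q = 21.4 + 0.29Q → Q* = 73.7079, P* = 42.7753.
With the tax, the buyer price exceeds the seller price by 29: (87 − 0.6Q) − (21.4 + 0.29Q) = 29 → Q' = 41.1236.
ΔQ = 73.7079 − 41.1236 = 32.5843; the wedge equals the tax, 29.
Deadweight loss = ½ × 32.5843 × 29 = 472.47.

472.47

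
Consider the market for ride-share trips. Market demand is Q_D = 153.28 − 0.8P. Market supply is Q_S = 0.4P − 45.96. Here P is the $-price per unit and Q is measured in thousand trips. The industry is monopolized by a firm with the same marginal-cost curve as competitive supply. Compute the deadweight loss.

$49.02 thousand

In inverse form: demand P = 191.6 − 1.25Q, supply P = 114.9 + 2.5Q.
Competitive equilibrium: 191.6 − 1.25Q = 114.9 + 2.5Q → Q* = 20.4533, P* = 166.0333.
Marginal revenue: MR = 191.6 − 2.5Q. Set MR = MC: 191.6 − 2.5Q = 114.9 + 2.5Q → Q_m = 15.34.
Price P_m = 191.6 − 1.25·15.34 = 172.425; MC(Q_m) = 114.9 + 2.5·15.34 = 153.25.
Competitive Q* = 20.4533, so ΔQ = 5.1133; wedge = 172.425 − 153.25 = 19.175.
Deadweight loss = ½ × 5.1133 × 19.175 = $49.02 thousand.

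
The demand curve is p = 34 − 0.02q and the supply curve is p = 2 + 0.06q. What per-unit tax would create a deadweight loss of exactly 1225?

14

Competitive equilibrium: 34 − 0.02q = 2 + 0.06q → q* = 400, p* = 26.
A tax t gives Δq = t/0.08 and wedge t, so DWL = t²/0.16.
t²/0.16 = 1225 → t² = 196 → t = 14.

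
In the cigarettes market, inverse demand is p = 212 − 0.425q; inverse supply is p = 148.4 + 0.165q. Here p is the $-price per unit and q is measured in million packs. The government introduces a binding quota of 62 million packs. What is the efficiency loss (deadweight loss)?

$618.71 million

Competitive equilibrium: 212 − 0.425q = 148.4 + 0.165q → q* = 107.7966, p* = 166.1864.
At q = 62: demand price = 212 − 0.425·62 = 185.65; supply price = 148.4 + 0.165·62 = 158.63.
Δq = 107.7966 − 62 = 45.7966; wedge = 185.65 − 158.63 = 27.02.
The triangle = ½ × 45.7966 × 27.02 = $618.71 million.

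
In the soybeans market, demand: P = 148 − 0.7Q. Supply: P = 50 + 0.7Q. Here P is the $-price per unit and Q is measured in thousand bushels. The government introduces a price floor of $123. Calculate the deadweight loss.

$822.86 thousand

Competitive equilibrium: 148 − 0.7Q = 50 + 0.7Q → Q* = 70, P* = 99.
At the floor P = 123, quantity demanded = (148 − 123)/0.7 = 35.7143.
Sellers' marginal cost at Q' = 35.7143: 50 + 0.7·35.7143 = 75.
ΔQ = 70 − 35.7143 = 34.2857; wedge = 123 − 75 = 48.
Welfare loss = ½ × 34.2857 × 48 = $822.86 thousand.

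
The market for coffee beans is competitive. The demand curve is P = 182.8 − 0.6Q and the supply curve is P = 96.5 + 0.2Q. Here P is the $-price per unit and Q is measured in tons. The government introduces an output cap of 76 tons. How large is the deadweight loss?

Competitive equilibrium: 182.8 − 0.6Q = 96.5 + 0.2Q → Q* = 107.875, P* = 118.075.
At Q = 76: demand price = 182.8 − 0.6·76 = 137.2; supply price = 96.5 + 0.2·76 = 111.7.
ΔQ = 107.875 − 76 = 31.875; wedge = 137.2 − 111.7 = 25.5.
The triangle = ½ × 31.875 × 25.5 = $406.41.

$406.41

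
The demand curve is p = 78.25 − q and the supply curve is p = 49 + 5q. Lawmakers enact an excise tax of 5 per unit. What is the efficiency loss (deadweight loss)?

Competitive equilibrium: 78.25 − q = 49 + 5q → q* = 4.875, p* = 73.375.
With the tax, the buyer price exceeds the seller price by 5: (78.25 − q) − (49 + 5q) = 5 → q' = 4.0417.
Δq = 4.875 − 4.0417 = 0.8333; the wedge equals the tax, 5.
Welfare loss = ½ × 0.8333 × 5 = 2.08.

2.08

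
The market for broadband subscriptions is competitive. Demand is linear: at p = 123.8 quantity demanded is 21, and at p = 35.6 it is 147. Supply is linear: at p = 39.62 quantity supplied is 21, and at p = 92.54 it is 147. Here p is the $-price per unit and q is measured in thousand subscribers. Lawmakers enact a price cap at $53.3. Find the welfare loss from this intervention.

$1015.75 thousand

Demand slope = (35.6 − 123.8)/(147 − 21) = −0.7, so p = 138.5 − 0.7q.
Supply slope = (92.54 − 39.62)/(147 − 21) = 0.42, so p = 30.8 + 0.42q.
Competitive equilibrium: 138.5 − 0.7q = 30.8 + 0.42q → q* = 96.1607, p* = 71.1875.
At the ceiling p = 53.3, quantity supplied = (53.3 − 30.8)/0.42 = 53.5714.
Willingness to pay at q' = 53.5714: 138.5 − 0.7·53.5714 = 101.
Δq = 96.1607 − 53.5714 = 42.5893; wedge = 101 − 53.3 = 47.7.
The triangle = ½ × 42.5893 × 47.7 = $1015.75 thousand.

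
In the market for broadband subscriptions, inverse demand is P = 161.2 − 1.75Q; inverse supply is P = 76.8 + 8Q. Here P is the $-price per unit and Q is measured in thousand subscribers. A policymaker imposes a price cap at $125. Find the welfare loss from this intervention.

Competitive equilibrium: 161.2 − 1.75Q = 76.8 + 8Q → Q* = 8.6564, P* = 146.0513.
At the ceiling P = 125, quantity supplied = (125 − 76.8)/8 = 6.025.
Willingness to pay at Q' = 6.025: 161.2 − 1.75·6.025 = 150.6563.
ΔQ = 8.6564 − 6.025 = 2.6314; wedge = 150.6563 − 125 = 25.6563.
Deadweight loss = ½ × 2.6314 × 25.6563 = $33.76 thousand.

$33.76 thousand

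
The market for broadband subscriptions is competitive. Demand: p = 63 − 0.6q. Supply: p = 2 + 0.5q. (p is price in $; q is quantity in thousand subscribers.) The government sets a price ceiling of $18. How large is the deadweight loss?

Competitive equilibrium: 63 − 0.6q = 2 + 0.5q → q* = 55.4545, p* = 29.7273.
At the ceiling p = 18, quantity supplied = (18 − 2)/0.5 = 32.
Willingness to pay at q' = 32: 63 − 0.6·32 = 43.8.
Δq = 55.4545 − 32 = 23.4545; wedge = 43.8 − 18 = 25.8.
DWL = ½ × 23.4545 × 25.8 = $302.56 thousand.

$302.56 thousand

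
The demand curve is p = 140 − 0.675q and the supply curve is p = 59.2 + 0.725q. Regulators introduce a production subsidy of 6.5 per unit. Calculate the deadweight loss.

15.09

Competitive equilibrium: 140 − 0.675q = 59.2 + 0.725q → q* = 57.7143, p* = 101.0429.
The subsidy lowers effective supply by 6.5: p = 52.7 + 0.725q.
New quantity: 140 − 0.675q = 52.7 + 0.725q → q' = 62.3571.
Overproduction Δq = 62.3571 − 57.7143 = 4.6428; wedge = subsidy = 6.5.
Welfare loss = ½ × 4.6428 × 6.5 = 15.09.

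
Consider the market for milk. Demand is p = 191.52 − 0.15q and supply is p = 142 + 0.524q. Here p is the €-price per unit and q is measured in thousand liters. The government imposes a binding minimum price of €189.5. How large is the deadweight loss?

Competitive equilibrium: 191.52 − 0.15q = 142 + 0.524q → q* = 73.4718, p* = 180.4992.
At the floor p = 189.5, quantity demanded = (191.52 − 189.5)/0.15 = 13.4667.
Sellers' marginal cost at q' = 13.4667: 142 + 0.524·13.4667 = 149.0566.
Δq = 73.4718 − 13.4667 = 60.0051; wedge = 189.5 − 149.0566 = 40.4434.
The triangle = ½ × 60.0051 × 40.4434 = €1213.41 thousand.

€1213.41 thousand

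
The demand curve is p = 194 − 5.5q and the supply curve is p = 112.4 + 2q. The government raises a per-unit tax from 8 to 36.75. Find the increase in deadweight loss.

Competitive equilibrium: 194 − 5.5q = 112.4 + 2q → q* = 10.88, p* = 134.16.
For a per-unit tax t: Δq = t/7.5, so DWL = ½·t·(t/7.5) = t²/15.
At t = 8: DWL = 4.267. At t = 36.75: DWL = 90.038.
Increase = 90.038 − 4.267 = 85.77.

85.77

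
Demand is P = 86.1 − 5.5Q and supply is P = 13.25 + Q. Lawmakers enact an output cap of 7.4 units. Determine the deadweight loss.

47.12

Competitive equilibrium: 86.1 − 5.5Q = 13.25 + Q → Q* = 11.2077, P* = 24.4577.
At Q = 7.4: demand price = 86.1 − 5.5·7.4 = 45.4; supply price = 13.25 + 1·7.4 = 20.65.
ΔQ = 11.2077 − 7.4 = 3.8077; wedge = 45.4 − 20.65 = 24.75.
DWL = ½ × 3.8077 × 24.75 = 47.12.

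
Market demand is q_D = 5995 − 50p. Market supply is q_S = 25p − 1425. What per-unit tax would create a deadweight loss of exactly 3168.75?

19.5

In inverse form: demand p = 119.9 − 0.02q, supply p = 57 + 0.04q.
Competitive equilibrium: 119.9 − 0.02q = 57 + 0.04q → q* = 1048.3333, p* = 98.9333.
A tax t gives Δq = t/0.06 and wedge t, so DWL = t²/0.12.
t²/0.12 = 3168.75 → t² = 380.25 → t = 19.5.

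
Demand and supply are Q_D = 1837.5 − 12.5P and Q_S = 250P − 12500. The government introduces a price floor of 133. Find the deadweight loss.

40317.20

In inverse form: demand P = 147 − 0.08Q, supply P = 50 + 0.004Q.
Competitive equilibrium: 147 − 0.08Q = 50 + 0.004Q → Q* = 1154.7619, P* = 54.619.
At the floor P = 133, quantity demanded = (147 − 133)/0.08 = 175.
Sellers' marginal cost at Q' = 175: 50 + 0.004·175 = 50.7.
ΔQ = 1154.7619 − 175 = 979.7619; wedge = 133 − 50.7 = 82.3.
The triangle = ½ × 979.7619 × 82.3 = 40317.20.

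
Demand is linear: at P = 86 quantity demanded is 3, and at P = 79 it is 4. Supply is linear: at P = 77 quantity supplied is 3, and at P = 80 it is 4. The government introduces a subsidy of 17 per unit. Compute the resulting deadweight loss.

14.45

Demand slope = (79 − 86)/(4 − 3) = −7, so P = 107 − 7Q.
Supply slope = (80 − 77)/(4 − 3) = 3, so P = 68 + 3Q.
Competitive equilibrium: 107 − 7Q = 68 + 3Q → Q* = 3.9, P* = 79.7.
The subsidy lowers effective supply by 17: P = 51 + 3Q.
New quantity: 107 − 7Q = 51 + 3Q → Q' = 5.6.
Overproduction ΔQ = 5.6 − 3.9 = 1.7; wedge = subsidy = 17.
Welfare loss = ½ × 1.7 × 17 = 14.45.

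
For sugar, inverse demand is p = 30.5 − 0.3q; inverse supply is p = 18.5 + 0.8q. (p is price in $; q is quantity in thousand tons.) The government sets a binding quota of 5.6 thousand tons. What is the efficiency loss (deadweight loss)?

$15.50 thousand

Competitive equilibrium: 30.5 − 0.3q = 18.5 + 0.8q → q* = 10.9091, p* = 27.2273.
At q = 5.6: demand price = 30.5 − 0.3·5.6 = 28.82; supply price = 18.5 + 0.8·5.6 = 22.98.
Δq = 10.9091 − 5.6 = 5.3091; wedge = 28.82 − 22.98 = 5.84.
Welfare loss = ½ × 5.3091 × 5.84 = $15.50 thousand.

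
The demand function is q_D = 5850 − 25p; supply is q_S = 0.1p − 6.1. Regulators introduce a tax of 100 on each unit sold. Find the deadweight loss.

498.01

In inverse form: demand p = 234 − 0.04q, supply p = 61 + 10q.
Competitive equilibrium: 234 − 0.04q = 61 + 10q → q* = 17.2311, p* = 233.3108.
With the tax, the buyer price exceeds the seller price by 100: (234 − 0.04q) − (61 + 10q) = 100 → q' = 7.2709.
Δq = 17.2311 − 7.2709 = 9.9602; the wedge equals the tax, 100.
Deadweight loss = ½ × 9.9602 × 100 = 498.01.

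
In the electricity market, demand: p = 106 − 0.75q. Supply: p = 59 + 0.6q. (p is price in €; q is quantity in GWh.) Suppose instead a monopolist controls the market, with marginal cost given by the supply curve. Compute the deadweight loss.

Competitive equilibrium: 106 − 0.75q = 59 + 0.6q → q* = 34.8148, p* = 79.8889.
Marginal revenue: MR = 106 − 1.5q. Set MR = MC: 106 − 1.5q = 59 + 0.6q → q_m = 22.381.
Price p_m = 106 − 0.75·22.381 = 89.2143; MC(q_m) = 59 + 0.6·22.381 = 72.4286.
Competitive q* = 34.8148, so Δq = 12.4338; wedge = 89.2143 − 72.4286 = 16.7857.
The triangle = ½ × 12.4338 × 16.7857 = €104.36.

€104.36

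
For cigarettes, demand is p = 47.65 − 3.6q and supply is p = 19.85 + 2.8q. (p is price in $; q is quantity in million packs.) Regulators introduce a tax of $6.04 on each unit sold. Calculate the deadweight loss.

Competitive equilibrium: 47.65 − 3.6q = 19.85 + 2.8q → q* = 4.3438, p* = 32.0125.
With the tax, the buyer price exceeds the seller price by 6.04: (47.65 − 3.6q) − (19.85 + 2.8q) = 6.04 → q' = 3.4.
Δq = 4.3438 − 3.4 = 0.9438; the wedge equals the tax, 6.04.
DWL = ½ × 0.9438 × 6.04 = $2.85 million.

$2.85 million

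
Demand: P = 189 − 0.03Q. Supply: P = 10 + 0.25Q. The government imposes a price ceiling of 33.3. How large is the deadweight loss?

41749.35

Competitive equilibrium: 189 − 0.03Q = 10 + 0.25Q → Q* = 639.285714, P* = 169.821429.
At the ceiling P = 33.3, quantity supplied = (33.3 − 10)/0.25 = 93.2.
Willingness to pay at Q' = 93.2: 189 − 0.03·93.2 = 186.204.
ΔQ = 639.285714 − 93.2 = 546.085714; wedge = 186.204 − 33.3 = 152.904.
Deadweight loss = ½ × 546.085714 × 152.904 = 41749.35.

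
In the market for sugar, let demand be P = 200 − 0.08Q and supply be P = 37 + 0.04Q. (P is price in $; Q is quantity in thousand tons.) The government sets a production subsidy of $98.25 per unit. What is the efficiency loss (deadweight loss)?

Competitive equilibrium: 200 − 0.08Q = 37 + 0.04Q → Q* = 1358.3333, P* = 91.3333.
The subsidy lowers effective supply by 98.25: P = 0.04Q − 61.25.
New quantity: 200 − 0.08Q = 0.04Q − 61.25 → Q' = 2177.0833.
Overproduction ΔQ = 2177.0833 − 1358.3333 = 818.75; wedge = subsidy = 98.25.
Deadweight loss = ½ × 818.75 × 98.25 = $40221.09 thousand.

$40221.09 thousand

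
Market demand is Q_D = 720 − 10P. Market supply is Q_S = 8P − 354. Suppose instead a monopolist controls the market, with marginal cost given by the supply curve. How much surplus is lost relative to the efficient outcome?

162.01

In inverse form: demand P = 72 − 0.1Q, supply P = 44.25 + 0.125Q.
Competitive equilibrium: 72 − 0.1Q = 44.25 + 0.125Q → Q* = 123.3333, P* = 59.6667.
Marginal revenue: MR = 72 − 0.2Q. Set MR = MC: 72 − 0.2Q = 44.25 + 0.125Q → Q_m = 85.3846.
Price P_m = 72 − 0.1·85.3846 = 63.4615; MC(Q_m) = 44.25 + 0.125·85.3846 = 54.9231.
Competitive Q* = 123.3333, so ΔQ = 37.9487; wedge = 63.4615 − 54.9231 = 8.5384.
Welfare loss = ½ × 37.9487 × 8.5384 = 162.01.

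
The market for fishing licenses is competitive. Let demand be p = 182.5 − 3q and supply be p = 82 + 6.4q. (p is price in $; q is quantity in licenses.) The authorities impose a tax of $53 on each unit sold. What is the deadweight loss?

Competitive equilibrium: 182.5 − 3q = 82 + 6.4q → q* = 10.6915, p* = 150.4255.
With the tax, the buyer price exceeds the seller price by 53: (182.5 − 3q) − (82 + 6.4q) = 53 → q' = 5.0532.
Δq = 10.6915 − 5.0532 = 5.6383; the wedge equals the tax, 53.
DWL = ½ × 5.6383 × 53 = $149.41.

$149.41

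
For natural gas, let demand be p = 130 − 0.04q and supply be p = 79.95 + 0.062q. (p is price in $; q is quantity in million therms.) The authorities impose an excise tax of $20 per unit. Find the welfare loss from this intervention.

$1960.78 million

Competitive equilibrium: 130 − 0.04q = 79.95 + 0.062q → q* = 490.68627, p* = 110.37255.
With the tax, the buyer price exceeds the seller price by 20: (130 − 0.04q) − (79.95 + 0.062q) = 20 → q' = 294.60784.
Δq = 490.68627 − 294.60784 = 196.07843; the wedge equals the tax, 20.
The triangle = ½ × 196.07843 × 20 = $1960.78 million.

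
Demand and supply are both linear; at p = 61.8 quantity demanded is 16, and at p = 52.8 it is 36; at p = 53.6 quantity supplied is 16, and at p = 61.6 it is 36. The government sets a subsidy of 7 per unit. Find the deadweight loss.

Demand slope = (52.8 − 61.8)/(36 − 16) = −0.45, so p = 69 − 0.45q.
Supply slope = (61.6 − 53.6)/(36 − 16) = 0.4, so p = 47.2 + 0.4q.
Competitive equilibrium: 69 − 0.45q = 47.2 + 0.4q → q* = 25.6471, p* = 57.4588.
The subsidy lowers effective supply by 7: p = 40.2 + 0.4q.
New quantity: 69 − 0.45q = 40.2 + 0.4q → q' = 33.8824.
Overproduction Δq = 33.8824 − 25.6471 = 8.2353; wedge = subsidy = 7.
The triangle = ½ × 8.2353 × 7 = 28.82.

28.82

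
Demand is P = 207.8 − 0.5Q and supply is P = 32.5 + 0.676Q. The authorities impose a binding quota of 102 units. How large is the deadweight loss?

1302.47

Competitive equilibrium: 207.8 − 0.5Q = 32.5 + 0.676Q → Q* = 149.0646, P* = 133.2677.
At Q = 102: demand price = 207.8 − 0.5·102 = 156.8; supply price = 32.5 + 0.676·102 = 101.452.
ΔQ = 149.0646 − 102 = 47.0646; wedge = 156.8 − 101.452 = 55.348.
Welfare loss = ½ × 47.0646 × 55.348 = 1302.47.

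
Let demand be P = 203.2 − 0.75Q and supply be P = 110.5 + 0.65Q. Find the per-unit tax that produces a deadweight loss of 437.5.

Competitive equilibrium: 203.2 − 0.75Q = 110.5 + 0.65Q → Q* = 66.2143, P* = 153.5393.
A tax t gives ΔQ = t/1.4 and wedge t, so DWL = t²/2.8.
t²/2.8 = 437.5 → t² = 1225 → t = 35.

35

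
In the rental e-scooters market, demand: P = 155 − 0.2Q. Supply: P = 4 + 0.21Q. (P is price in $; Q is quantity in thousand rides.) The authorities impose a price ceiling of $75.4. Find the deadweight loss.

Competitive equilibrium: 155 − 0.2Q = 4 + 0.21Q → Q* = 368.2927, P* = 81.3415.
At the ceiling P = 75.4, quantity supplied = (75.4 − 4)/0.21 = 340.
Willingness to pay at Q' = 340: 155 − 0.2·340 = 87.
ΔQ = 368.2927 − 340 = 28.2927; wedge = 87 − 75.4 = 11.6.
The triangle = ½ × 28.2927 × 11.6 = $164.10 thousand.

$164.10 thousand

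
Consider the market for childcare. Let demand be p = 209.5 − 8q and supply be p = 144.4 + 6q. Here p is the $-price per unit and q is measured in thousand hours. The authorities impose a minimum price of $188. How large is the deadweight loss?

Competitive equilibrium: 209.5 − 8q = 144.4 + 6q → q* = 4.65, p* = 172.3.
At the floor p = 188, quantity demanded = (209.5 − 188)/8 = 2.6875.
Sellers' marginal cost at q' = 2.6875: 144.4 + 6·2.6875 = 160.525.
Δq = 4.65 − 2.6875 = 1.9625; wedge = 188 − 160.525 = 27.475.
The triangle = ½ × 1.9625 × 27.475 = $26.96 thousand.

$26.96 thousand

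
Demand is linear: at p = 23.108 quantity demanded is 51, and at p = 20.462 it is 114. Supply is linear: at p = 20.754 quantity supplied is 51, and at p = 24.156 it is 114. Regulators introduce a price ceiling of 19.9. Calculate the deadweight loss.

Demand slope = (20.462 − 23.108)/(114 − 51) = −0.042, so p = 25.25 − 0.042q.
Supply slope = (24.156 − 20.754)/(114 − 51) = 0.054, so p = 18 + 0.054q.
Competitive equilibrium: 25.25 − 0.042q = 18 + 0.054q → q* = 75.5208, p* = 22.0781.
At the ceiling p = 19.9, quantity supplied = (19.9 − 18)/0.054 = 35.1852.
Willingness to pay at q' = 35.1852: 25.25 − 0.042·35.1852 = 23.7722.
Δq = 75.5208 − 35.1852 = 40.3356; wedge = 23.7722 − 19.9 = 3.8722.
Welfare loss = ½ × 40.3356 × 3.8722 = 78.09.

78.09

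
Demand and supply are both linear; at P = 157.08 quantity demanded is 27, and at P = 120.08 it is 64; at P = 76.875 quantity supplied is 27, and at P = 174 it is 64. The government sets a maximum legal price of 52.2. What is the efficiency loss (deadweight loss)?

Demand slope = (120.08 − 157.08)/(64 − 27) = −1, so P = 184.08 − Q.
Supply slope = (174 − 76.875)/(64 − 27) = 2.625, so P = 6 + 2.625Q.
Competitive equilibrium: 184.08 − Q = 6 + 2.625Q → Q* = 49.1255, P* = 134.9545.
At the ceiling P = 52.2, quantity supplied = (52.2 − 6)/2.625 = 17.6.
Willingness to pay at Q' = 17.6: 184.08 − 1·17.6 = 166.48.
ΔQ = 49.1255 − 17.6 = 31.5255; wedge = 166.48 − 52.2 = 114.28.
Welfare loss = ½ × 31.5255 × 114.28 = 1801.37.

1801.37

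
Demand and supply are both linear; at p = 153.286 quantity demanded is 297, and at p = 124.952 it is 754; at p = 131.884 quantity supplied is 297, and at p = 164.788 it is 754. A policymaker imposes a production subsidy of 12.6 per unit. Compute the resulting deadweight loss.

592.39

Demand slope = (124.952 − 153.286)/(754 − 297) = −0.062, so p = 171.7 − 0.062q.
Supply slope = (164.788 − 131.884)/(754 − 297) = 0.072, so p = 110.5 + 0.072q.
Competitive equilibrium: 171.7 − 0.062q = 110.5 + 0.072q → q* = 456.7164, p* = 143.3836.
The subsidy lowers effective supply by 12.6: p = 97.9 + 0.072q.
New quantity: 171.7 − 0.062q = 97.9 + 0.072q → q' = 550.7463.
Overproduction Δq = 550.7463 − 456.7164 = 94.0299; wedge = subsidy = 12.6.
The triangle = ½ × 94.0299 × 12.6 = 592.39.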